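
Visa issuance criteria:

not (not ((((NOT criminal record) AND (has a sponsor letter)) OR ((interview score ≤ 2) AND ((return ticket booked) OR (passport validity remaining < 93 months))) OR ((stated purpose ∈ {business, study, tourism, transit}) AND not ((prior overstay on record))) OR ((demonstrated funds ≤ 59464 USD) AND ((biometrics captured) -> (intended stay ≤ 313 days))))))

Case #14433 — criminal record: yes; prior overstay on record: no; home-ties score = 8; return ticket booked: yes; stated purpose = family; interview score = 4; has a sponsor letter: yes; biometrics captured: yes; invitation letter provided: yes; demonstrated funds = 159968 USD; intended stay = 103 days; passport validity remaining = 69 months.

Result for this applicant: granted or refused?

Refused

Atomic conditions:
  NOT criminal record: yes → false
  has a sponsor letter: yes → true
  interview score ≤ 2: 4 ≤ 2 is false
  return ticket booked: yes → true
  passport validity remaining < 93 months: 69 < 93 is true
  stated purpose ∈ {business, study, tourism, transit}: family is not in the set → false
  prior overstay on record: no → false
  demonstrated funds ≤ 59464 USD: 159968 ≤ 59464 is false
  biometrics captured: yes → true
  intended stay ≤ 313 days: 103 ≤ 313 is true
Combine:
[1.1.1] false AND true = false
[1.1.2.2] true OR true = true
[1.1.2] false AND true = false
[1.1.3.2] NOT false = true
[1.1.3] false AND true = false
[1.1.4.2] true → true = true
[1.1.4] false AND true = false
[1.1] false OR false OR false OR false = false
[1] NOT false = true
[root] NOT true = false
Overall: false → refused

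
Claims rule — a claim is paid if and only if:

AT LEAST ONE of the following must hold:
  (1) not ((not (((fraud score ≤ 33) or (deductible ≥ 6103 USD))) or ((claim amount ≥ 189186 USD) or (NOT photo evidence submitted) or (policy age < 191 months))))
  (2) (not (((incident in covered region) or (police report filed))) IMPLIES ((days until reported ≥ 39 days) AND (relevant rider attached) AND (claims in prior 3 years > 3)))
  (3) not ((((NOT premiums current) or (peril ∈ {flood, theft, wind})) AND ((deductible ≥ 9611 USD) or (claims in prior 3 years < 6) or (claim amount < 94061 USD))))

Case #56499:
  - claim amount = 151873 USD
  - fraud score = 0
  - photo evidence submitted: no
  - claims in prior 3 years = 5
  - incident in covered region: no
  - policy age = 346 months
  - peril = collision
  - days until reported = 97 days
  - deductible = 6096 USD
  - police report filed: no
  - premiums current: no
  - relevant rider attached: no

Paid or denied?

Atomic conditions:
  fraud score ≤ 33: 0 ≤ 33 is true
  deductible ≥ 6103 USD: 6096 ≥ 6103 is false
  claim amount ≥ 189186 USD: 151873 ≥ 189186 is false
  NOT photo evidence submitted: no → true
  policy age < 191 months: 346 < 191 is false
  incident in covered region: no → false
  police report filed: no → false
  days until reported ≥ 39 days: 97 ≥ 39 is true
  relevant rider attached: no → false
  claims in prior 3 years > 3: 5 > 3 is true
  NOT premiums current: no → true
  peril ∈ {flood, theft, wind}: collision is not in the set → false
  deductible ≥ 9611 USD: 6096 ≥ 9611 is false
  claims in prior 3 years < 6: 5 < 6 is true
  claim amount < 94061 USD: 151873 < 94061 is false
Combine:
[1.1.1.1] true OR false = true
[1.1.1] NOT true = false
[1.1.2] false OR true OR false = true
[1.1] false OR true = true
[1] NOT true = false
[2.1.1] false OR false = false
[2.1] NOT false = true
[2.2] true AND false AND true = false
[2] true → false = false
[3.1.1] true OR false = true
[3.1.2] false OR true OR false = true
[3.1] true AND true = true
[3] NOT true = false
[root] false OR false OR false = false
Overall: false → denied

Denied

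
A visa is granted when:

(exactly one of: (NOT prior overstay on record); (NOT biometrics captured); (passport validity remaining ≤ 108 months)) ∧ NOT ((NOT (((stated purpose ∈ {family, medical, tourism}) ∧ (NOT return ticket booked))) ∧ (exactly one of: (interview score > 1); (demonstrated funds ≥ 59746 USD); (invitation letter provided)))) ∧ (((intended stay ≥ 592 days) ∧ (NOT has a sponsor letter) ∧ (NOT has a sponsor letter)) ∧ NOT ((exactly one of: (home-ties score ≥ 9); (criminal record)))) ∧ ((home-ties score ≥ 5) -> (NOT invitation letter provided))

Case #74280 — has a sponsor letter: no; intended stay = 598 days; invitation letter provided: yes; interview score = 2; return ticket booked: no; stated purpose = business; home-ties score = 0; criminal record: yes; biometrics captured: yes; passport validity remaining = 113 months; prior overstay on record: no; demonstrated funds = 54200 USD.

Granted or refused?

Atomic conditions:
  NOT prior overstay on record: no → true
  NOT biometrics captured: yes → false
  passport validity remaining ≤ 108 months: 113 ≤ 108 is false
  stated purpose ∈ {family, medical, tourism}: business is not in the set → false
  NOT return ticket booked: no → true
  interview score > 1: 2 > 1 is true
  demonstrated funds ≥ 59746 USD: 54200 ≥ 59746 is false
  invitation letter provided: yes → true
  intended stay ≥ 592 days: 598 ≥ 592 is true
  NOT has a sponsor letter: no → true
  home-ties score ≥ 9: 0 ≥ 9 is false
  criminal record: yes → true
  home-ties score ≥ 5: 0 ≥ 5 is false
  NOT invitation letter provided: yes → false
Combine:
[1] exactly-one(true, false, false) = true
[2.1.1.1] false AND true = false
[2.1.1] NOT false = true
[2.1.2] exactly-one(true, false, true) = false
[2.1] true AND false = false
[2] NOT false = true
[3.1] true AND true AND true = true
[3.2.1] exactly-one(false, true) = true
[3.2] NOT true = false
[3] true AND false = false
[4] false → false (antecedent false ⇒ implication holds) = true
[root] true AND true AND false AND true = false
Overall: false → refused

Refused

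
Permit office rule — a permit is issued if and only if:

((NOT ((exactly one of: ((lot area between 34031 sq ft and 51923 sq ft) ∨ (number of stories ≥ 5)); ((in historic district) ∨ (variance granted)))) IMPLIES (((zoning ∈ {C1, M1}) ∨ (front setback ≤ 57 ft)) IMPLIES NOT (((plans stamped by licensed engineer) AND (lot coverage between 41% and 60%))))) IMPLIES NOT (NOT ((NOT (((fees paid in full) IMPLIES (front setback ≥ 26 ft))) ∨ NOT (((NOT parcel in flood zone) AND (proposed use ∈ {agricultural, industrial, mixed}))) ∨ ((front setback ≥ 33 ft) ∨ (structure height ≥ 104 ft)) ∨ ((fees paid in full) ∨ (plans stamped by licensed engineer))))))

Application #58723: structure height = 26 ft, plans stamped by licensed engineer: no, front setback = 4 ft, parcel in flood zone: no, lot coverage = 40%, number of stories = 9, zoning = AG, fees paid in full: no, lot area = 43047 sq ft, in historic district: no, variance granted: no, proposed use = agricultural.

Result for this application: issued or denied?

Atomic conditions:
  lot area between 34031 sq ft and 51923 sq ft: 43047 in [34031, 51923] is true
  number of stories ≥ 5: 9 ≥ 5 is true
  in historic district: no → false
  variance granted: no → false
  zoning ∈ {C1, M1}: AG is not in the set → false
  front setback ≤ 57 ft: 4 ≤ 57 is true
  plans stamped by licensed engineer: no → false
  lot coverage between 41% and 60%: 40 in [41, 60] is false
  fees paid in full: no → false
  front setback ≥ 26 ft: 4 ≥ 26 is false
  NOT parcel in flood zone: no → true
  proposed use ∈ {agricultural, industrial, mixed}: agricultural is in the set → true
  front setback ≥ 33 ft: 4 ≥ 33 is false
  structure height ≥ 104 ft: 26 ≥ 104 is false
Combine:
[1.1.1.1] true OR true = true
[1.1.1.2] false OR false = false
[1.1.1] exactly-one(true, false) = true
[1.1] NOT true = false
[1.2.1] false OR true = true
[1.2.2.1] false AND false = false
[1.2.2] NOT false = true
[1.2] true → true = true
[1] false → true (antecedent false ⇒ implication holds) = true
[2.1.1.1.1] false → false (antecedent false ⇒ implication holds) = true
[2.1.1.1] NOT true = false
[2.1.1.2.1] true AND true = true
[2.1.1.2] NOT true = false
[2.1.1.3] false OR false = false
[2.1.1.4] false OR false = false
[2.1.1] false OR false OR false OR false = false
[2.1] NOT false = true
[2] NOT true = false
[root] true → false = false
Overall: false → denied

Denied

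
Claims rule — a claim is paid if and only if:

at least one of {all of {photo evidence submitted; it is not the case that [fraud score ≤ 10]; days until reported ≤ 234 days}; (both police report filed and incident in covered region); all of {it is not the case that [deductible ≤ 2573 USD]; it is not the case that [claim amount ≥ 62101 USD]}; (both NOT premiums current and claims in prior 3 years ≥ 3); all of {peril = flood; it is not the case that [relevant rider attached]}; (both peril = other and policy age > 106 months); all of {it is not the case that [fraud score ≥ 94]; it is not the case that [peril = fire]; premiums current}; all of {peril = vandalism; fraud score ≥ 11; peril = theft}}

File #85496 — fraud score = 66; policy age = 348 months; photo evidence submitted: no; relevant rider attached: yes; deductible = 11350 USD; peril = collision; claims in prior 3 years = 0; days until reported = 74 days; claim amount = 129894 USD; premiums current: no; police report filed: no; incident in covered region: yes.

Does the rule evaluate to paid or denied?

Denied

Atomic conditions:
  photo evidence submitted: no → false
  fraud score ≤ 10: 66 ≤ 10 is false
  days until reported ≤ 234 days: 74 ≤ 234 is true
  police report filed: no → false
  incident in covered region: yes → true
  deductible ≤ 2573 USD: 11350 ≤ 2573 is false
  claim amount ≥ 62101 USD: 129894 ≥ 62101 is true
  NOT premiums current: no → true
  claims in prior 3 years ≥ 3: 0 ≥ 3 is false
  peril = flood: collision == flood is false
  relevant rider attached: yes → true
  peril = other: collision == other is false
  policy age > 106 months: 348 > 106 is true
  fraud score ≥ 94: 66 ≥ 94 is false
  peril = fire: collision == fire is false
  premiums current: no → false
  peril = vandalism: collision == vandalism is false
  fraud score ≥ 11: 66 ≥ 11 is true
  peril = theft: collision == theft is false
Combine:
[1.2] NOT false = true
[1] false AND true AND true = false
[2] false AND true = false
[3.1] NOT false = true
[3.2] NOT true = false
[3] true AND false = false
[4] true AND false = false
[5.2] NOT true = false
[5] false AND false = false
[6] false AND true = false
[7.1] NOT false = true
[7.2] NOT false = true
[7] true AND true AND false = false
[8] false AND true AND false = false
[root] false OR false OR false OR false OR false OR false OR false OR false = false
Overall: false → denied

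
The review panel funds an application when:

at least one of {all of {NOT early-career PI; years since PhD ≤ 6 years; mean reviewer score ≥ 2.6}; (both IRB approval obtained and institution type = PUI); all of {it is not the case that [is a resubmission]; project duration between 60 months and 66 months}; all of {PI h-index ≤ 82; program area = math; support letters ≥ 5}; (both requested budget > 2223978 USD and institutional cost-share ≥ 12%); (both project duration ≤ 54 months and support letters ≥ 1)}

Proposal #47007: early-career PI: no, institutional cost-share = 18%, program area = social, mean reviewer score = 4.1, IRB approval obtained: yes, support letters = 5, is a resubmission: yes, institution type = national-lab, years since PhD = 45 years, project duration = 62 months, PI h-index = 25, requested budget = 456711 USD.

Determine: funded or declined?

Declined

Atomic conditions:
  NOT early-career PI: no → true
  years since PhD ≤ 6 years: 45 ≤ 6 is false
  mean reviewer score ≥ 2.6: 4.1 ≥ 2.6 is true
  IRB approval obtained: yes → true
  institution type = PUI: national-lab == PUI is false
  is a resubmission: yes → true
  project duration between 60 months and 66 months: 62 in [60, 66] is true
  PI h-index ≤ 82: 25 ≤ 82 is true
  program area = math: social == math is false
  support letters ≥ 5: 5 ≥ 5 is true
  requested budget > 2223978 USD: 456711 > 2223978 is false
  institutional cost-share ≥ 12%: 18 ≥ 12 is true
  project duration ≤ 54 months: 62 ≤ 54 is false
  support letters ≥ 1: 5 ≥ 1 is true
Combine:
[1] true AND false AND true = false
[2] true AND false = false
[3.1] NOT true = false
[3] false AND true = false
[4] true AND false AND true = false
[5] false AND true = false
[6] false AND true = false
[root] false OR false OR false OR false OR false OR false = false
Overall: false → declined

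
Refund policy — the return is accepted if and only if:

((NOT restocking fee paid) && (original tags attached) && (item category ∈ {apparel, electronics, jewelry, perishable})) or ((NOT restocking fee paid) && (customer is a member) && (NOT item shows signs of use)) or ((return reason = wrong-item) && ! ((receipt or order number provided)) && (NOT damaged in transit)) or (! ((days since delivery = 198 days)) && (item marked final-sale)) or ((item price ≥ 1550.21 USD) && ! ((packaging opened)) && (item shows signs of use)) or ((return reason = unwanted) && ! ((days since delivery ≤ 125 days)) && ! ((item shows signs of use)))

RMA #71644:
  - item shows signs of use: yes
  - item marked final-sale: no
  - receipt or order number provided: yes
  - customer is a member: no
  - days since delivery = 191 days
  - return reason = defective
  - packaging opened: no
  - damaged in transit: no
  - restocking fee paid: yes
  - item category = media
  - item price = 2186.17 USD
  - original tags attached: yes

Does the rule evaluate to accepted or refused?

Accepted

Atomic conditions:
  NOT restocking fee paid: yes → false
  original tags attached: yes → true
  item category ∈ {apparel, electronics, jewelry, perishable}: media is not in the set → false
  customer is a member: no → false
  NOT item shows signs of use: yes → false
  return reason = wrong-item: defective == wrong-item is false
  receipt or order number provided: yes → true
  NOT damaged in transit: no → true
  days since delivery = 198 days: 191 == 198 is false
  item marked final-sale: no → false
  item price ≥ 1550.21 USD: 2186.17 ≥ 1550.21 is true
  packaging opened: no → false
  item shows signs of use: yes → true
  return reason = unwanted: defective == unwanted is false
  days since delivery ≤ 125 days: 191 ≤ 125 is false
Combine:
[1] false AND true AND false = false
[2] false AND false AND false = false
[3.2] NOT true = false
[3] false AND false AND true = false
[4.1] NOT false = true
[4] true AND false = false
[5.2] NOT false = true
[5] true AND true AND true = true
[6.2] NOT false = true
[6.3] NOT true = false
[6] false AND true AND false = false
[root] false OR false OR false OR false OR true OR false = true
Overall: true → accepted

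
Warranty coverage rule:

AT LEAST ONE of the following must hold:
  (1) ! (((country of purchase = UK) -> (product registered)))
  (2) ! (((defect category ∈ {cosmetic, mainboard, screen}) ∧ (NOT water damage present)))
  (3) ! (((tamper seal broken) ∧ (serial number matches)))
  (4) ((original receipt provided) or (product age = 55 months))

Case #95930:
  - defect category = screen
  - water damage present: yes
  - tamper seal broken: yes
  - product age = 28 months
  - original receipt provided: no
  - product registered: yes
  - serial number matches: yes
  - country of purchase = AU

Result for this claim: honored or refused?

Honored

Atomic conditions:
  country of purchase = UK: AU == UK is false
  product registered: yes → true
  defect category ∈ {cosmetic, mainboard, screen}: screen is in the set → true
  NOT water damage present: yes → false
  tamper seal broken: yes → true
  serial number matches: yes → true
  original receipt provided: no → false
  product age = 55 months: 28 == 55 is false
Combine:
[1.1] false → true (antecedent false ⇒ implication holds) = true
[1] NOT true = false
[2.1] true AND false = false
[2] NOT false = true
[3.1] true AND true = true
[3] NOT true = false
[4] false OR false = false
[root] false OR true OR false OR false = true
Overall: true → honored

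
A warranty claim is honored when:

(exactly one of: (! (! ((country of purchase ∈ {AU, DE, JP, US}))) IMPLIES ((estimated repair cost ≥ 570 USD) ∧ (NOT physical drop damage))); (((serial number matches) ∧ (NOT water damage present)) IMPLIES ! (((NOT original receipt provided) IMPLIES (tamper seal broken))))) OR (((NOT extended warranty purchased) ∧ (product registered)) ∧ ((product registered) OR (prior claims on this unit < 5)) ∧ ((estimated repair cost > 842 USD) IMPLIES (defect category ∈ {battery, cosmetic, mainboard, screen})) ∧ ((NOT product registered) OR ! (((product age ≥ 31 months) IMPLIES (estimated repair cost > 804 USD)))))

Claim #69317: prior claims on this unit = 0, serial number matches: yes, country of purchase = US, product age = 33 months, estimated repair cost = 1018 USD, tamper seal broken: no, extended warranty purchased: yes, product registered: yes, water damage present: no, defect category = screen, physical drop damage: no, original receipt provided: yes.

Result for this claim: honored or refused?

Honored

Atomic conditions:
  country of purchase ∈ {AU, DE, JP, US}: US is in the set → true
  estimated repair cost ≥ 570 USD: 1018 ≥ 570 is true
  NOT physical drop damage: no → true
  serial number matches: yes → true
  NOT water damage present: no → true
  NOT original receipt provided: yes → false
  tamper seal broken: no → false
  NOT extended warranty purchased: yes → false
  product registered: yes → true
  prior claims on this unit < 5: 0 < 5 is true
  estimated repair cost > 842 USD: 1018 > 842 is true
  defect category ∈ {battery, cosmetic, mainboard, screen}: screen is in the set → true
  NOT product registered: yes → false
  product age ≥ 31 months: 33 ≥ 31 is true
  estimated repair cost > 804 USD: 1018 > 804 is true
Combine:
[1.1.1.1] NOT true = false
[1.1.1] NOT false = true
[1.1.2] true AND true = true
[1.1] true → true = true
[1.2.1] true AND true = true
[1.2.2.1] false → false (antecedent false ⇒ implication holds) = true
[1.2.2] NOT true = false
[1.2] true → false = false
[1] exactly-one(true, false) = true
[2.1] false AND true = false
[2.2] true OR true = true
[2.3] true → true = true
[2.4.2.1] true → true = true
[2.4.2] NOT true = false
[2.4] false OR false = false
[2] false AND true AND true AND false = false
[root] true OR false = true
Overall: true → honored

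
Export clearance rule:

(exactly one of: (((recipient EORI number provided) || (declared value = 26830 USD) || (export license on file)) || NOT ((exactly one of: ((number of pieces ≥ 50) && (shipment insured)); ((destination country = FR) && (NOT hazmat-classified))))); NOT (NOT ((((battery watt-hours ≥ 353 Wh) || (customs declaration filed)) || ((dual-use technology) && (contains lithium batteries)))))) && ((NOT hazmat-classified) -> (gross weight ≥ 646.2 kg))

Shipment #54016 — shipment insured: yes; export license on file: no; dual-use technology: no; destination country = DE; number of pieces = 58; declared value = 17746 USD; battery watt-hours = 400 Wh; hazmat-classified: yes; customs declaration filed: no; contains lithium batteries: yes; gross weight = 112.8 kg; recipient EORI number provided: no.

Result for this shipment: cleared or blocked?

Atomic conditions:
  recipient EORI number provided: no → false
  declared value = 26830 USD: 17746 == 26830 is false
  export license on file: no → false
  number of pieces ≥ 50: 58 ≥ 50 is true
  shipment insured: yes → true
  destination country = FR: DE == FR is false
  NOT hazmat-classified: yes → false
  battery watt-hours ≥ 353 Wh: 400 ≥ 353 is true
  customs declaration filed: no → false
  dual-use technology: no → false
  contains lithium batteries: yes → true
  gross weight ≥ 646.2 kg: 112.8 ≥ 646.2 is false
Combine:
[1.1.1] false OR false OR false = false
[1.1.2.1.1] true AND true = true
[1.1.2.1.2] false AND false = false
[1.1.2.1] exactly-one(true, false) = true
[1.1.2] NOT true = false
[1.1] false OR false = false
[1.2.1.1.1] true OR false = true
[1.2.1.1.2] false AND true = false
[1.2.1.1] true OR false = true
[1.2.1] NOT true = false
[1.2] NOT false = true
[1] exactly-one(false, true) = true
[2] false → false (antecedent false ⇒ implication holds) = true
[root] true AND true = true
Overall: true → cleared

Cleared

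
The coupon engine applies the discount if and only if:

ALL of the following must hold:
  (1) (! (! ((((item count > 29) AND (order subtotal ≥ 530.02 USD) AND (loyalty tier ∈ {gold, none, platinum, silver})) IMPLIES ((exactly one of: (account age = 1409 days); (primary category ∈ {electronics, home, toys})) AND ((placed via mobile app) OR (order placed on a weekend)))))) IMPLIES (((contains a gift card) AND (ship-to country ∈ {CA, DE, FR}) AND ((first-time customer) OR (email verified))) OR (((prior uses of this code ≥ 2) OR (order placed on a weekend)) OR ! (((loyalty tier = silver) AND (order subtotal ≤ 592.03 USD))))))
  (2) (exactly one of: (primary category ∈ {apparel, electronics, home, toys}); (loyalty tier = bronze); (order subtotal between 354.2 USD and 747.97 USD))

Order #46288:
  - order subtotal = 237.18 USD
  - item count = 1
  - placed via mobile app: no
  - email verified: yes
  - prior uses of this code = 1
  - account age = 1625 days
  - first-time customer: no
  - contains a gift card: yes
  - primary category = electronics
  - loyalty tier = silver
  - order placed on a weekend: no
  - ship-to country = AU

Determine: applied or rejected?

Atomic conditions:
  item count > 29: 1 > 29 is false
  order subtotal ≥ 530.02 USD: 237.18 ≥ 530.02 is false
  loyalty tier ∈ {gold, none, platinum, silver}: silver is in the set → true
  account age = 1409 days: 1625 == 1409 is false
  primary category ∈ {electronics, home, toys}: electronics is in the set → true
  placed via mobile app: no → false
  order placed on a weekend: no → false
  contains a gift card: yes → true
  ship-to country ∈ {CA, DE, FR}: AU is not in the set → false
  first-time customer: no → false
  email verified: yes → true
  prior uses of this code ≥ 2: 1 ≥ 2 is false
  loyalty tier = silver: silver == silver is true
  order subtotal ≤ 592.03 USD: 237.18 ≤ 592.03 is true
  primary category ∈ {apparel, electronics, home, toys}: electronics is in the set → true
  loyalty tier = bronze: silver == bronze is false
  order subtotal between 354.2 USD and 747.97 USD: 237.18 in [354.2, 747.97] is false
Combine:
[1.1.1.1.1] false AND false AND true = false
[1.1.1.1.2.1] exactly-one(false, true) = true
[1.1.1.1.2.2] false OR false = false
[1.1.1.1.2] true AND false = false
[1.1.1.1] false → false (antecedent false ⇒ implication holds) = true
[1.1.1] NOT true = false
[1.1] NOT false = true
[1.2.1.3] false OR true = true
[1.2.1] true AND false AND true = false
[1.2.2.1] false OR false = false
[1.2.2.2.1] true AND true = true
[1.2.2.2] NOT true = false
[1.2.2] false OR false = false
[1.2] false OR false = false
[1] true → false = false
[2] exactly-one(true, false, false) = true
[root] false AND true = false
Overall: false → rejected

Rejected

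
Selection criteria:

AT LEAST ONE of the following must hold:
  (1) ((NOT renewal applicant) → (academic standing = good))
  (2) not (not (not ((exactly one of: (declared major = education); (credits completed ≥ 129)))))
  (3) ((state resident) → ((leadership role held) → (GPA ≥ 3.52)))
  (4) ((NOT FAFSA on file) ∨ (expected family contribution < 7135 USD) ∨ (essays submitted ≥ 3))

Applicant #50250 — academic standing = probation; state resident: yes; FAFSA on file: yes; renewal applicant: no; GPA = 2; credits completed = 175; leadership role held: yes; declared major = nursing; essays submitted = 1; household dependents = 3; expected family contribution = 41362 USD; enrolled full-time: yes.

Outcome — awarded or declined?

Atomic conditions:
  NOT renewal applicant: no → true
  academic standing = good: probation == good is false
  declared major = education: nursing == education is false
  credits completed ≥ 129: 175 ≥ 129 is true
  state resident: yes → true
  leadership role held: yes → true
  GPA ≥ 3.52: 2 ≥ 3.52 is false
  NOT FAFSA on file: yes → false
  expected family contribution < 7135 USD: 41362 < 7135 is false
  essays submitted ≥ 3: 1 ≥ 3 is false
Combine:
[1] true → false = false
[2.1.1.1] exactly-one(false, true) = true
[2.1.1] NOT true = false
[2.1] NOT false = true
[2] NOT true = false
[3.2] true → false = false
[3] true → false = false
[4] false OR false OR false = false
[root] false OR false OR false OR false = false
Overall: false → declined

Declined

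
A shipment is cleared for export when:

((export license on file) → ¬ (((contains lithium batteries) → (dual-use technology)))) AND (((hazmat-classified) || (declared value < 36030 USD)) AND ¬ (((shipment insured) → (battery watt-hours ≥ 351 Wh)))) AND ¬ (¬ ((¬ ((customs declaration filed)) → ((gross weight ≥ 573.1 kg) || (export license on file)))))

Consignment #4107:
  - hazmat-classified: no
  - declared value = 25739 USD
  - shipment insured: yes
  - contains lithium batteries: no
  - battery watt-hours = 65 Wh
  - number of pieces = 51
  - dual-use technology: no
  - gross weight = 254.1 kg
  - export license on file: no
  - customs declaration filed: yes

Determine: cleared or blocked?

Cleared

Atomic conditions:
  export license on file: no → false
  contains lithium batteries: no → false
  dual-use technology: no → false
  hazmat-classified: no → false
  declared value < 36030 USD: 25739 < 36030 is true
  shipment insured: yes → true
  battery watt-hours ≥ 351 Wh: 65 ≥ 351 is false
  customs declaration filed: yes → true
  gross weight ≥ 573.1 kg: 254.1 ≥ 573.1 is false
Combine:
[1.2.1] false → false (antecedent false ⇒ implication holds) = true
[1.2] NOT true = false
[1] false → false (antecedent false ⇒ implication holds) = true
[2.1] false OR true = true
[2.2.1] true → false = false
[2.2] NOT false = true
[2] true AND true = true
[3.1.1.1] NOT true = false
[3.1.1.2] false OR false = false
[3.1.1] false → false (antecedent false ⇒ implication holds) = true
[3.1] NOT true = false
[3] NOT false = true
[root] true AND true AND true = true
Overall: true → cleared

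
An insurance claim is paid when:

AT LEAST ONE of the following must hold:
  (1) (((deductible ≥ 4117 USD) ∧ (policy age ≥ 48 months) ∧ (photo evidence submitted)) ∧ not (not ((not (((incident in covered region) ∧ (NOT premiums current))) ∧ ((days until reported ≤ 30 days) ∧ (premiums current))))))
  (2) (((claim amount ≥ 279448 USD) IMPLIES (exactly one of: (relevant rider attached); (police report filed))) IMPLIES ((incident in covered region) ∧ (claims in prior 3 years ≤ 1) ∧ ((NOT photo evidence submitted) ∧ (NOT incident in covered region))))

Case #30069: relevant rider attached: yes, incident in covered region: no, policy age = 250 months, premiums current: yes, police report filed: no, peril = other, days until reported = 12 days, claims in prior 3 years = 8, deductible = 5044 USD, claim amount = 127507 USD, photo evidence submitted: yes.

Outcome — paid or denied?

Paid

Atomic conditions:
  deductible ≥ 4117 USD: 5044 ≥ 4117 is true
  policy age ≥ 48 months: 250 ≥ 48 is true
  photo evidence submitted: yes → true
  incident in covered region: no → false
  NOT premiums current: yes → false
  days until reported ≤ 30 days: 12 ≤ 30 is true
  premiums current: yes → true
  claim amount ≥ 279448 USD: 127507 ≥ 279448 is false
  relevant rider attached: yes → true
  police report filed: no → false
  claims in prior 3 years ≤ 1: 8 ≤ 1 is false
  NOT photo evidence submitted: yes → false
  NOT incident in covered region: no → true
Combine:
[1.1] true AND true AND true = true
[1.2.1.1.1.1] false AND false = false
[1.2.1.1.1] NOT false = true
[1.2.1.1.2] true AND true = true
[1.2.1.1] true AND true = true
[1.2.1] NOT true = false
[1.2] NOT false = true
[1] true AND true = true
[2.1.2] exactly-one(true, false) = true
[2.1] false → true (antecedent false ⇒ implication holds) = true
[2.2.3] false AND true = false
[2.2] false AND false AND false = false
[2] true → false = false
[root] true OR false = true
Overall: true → paid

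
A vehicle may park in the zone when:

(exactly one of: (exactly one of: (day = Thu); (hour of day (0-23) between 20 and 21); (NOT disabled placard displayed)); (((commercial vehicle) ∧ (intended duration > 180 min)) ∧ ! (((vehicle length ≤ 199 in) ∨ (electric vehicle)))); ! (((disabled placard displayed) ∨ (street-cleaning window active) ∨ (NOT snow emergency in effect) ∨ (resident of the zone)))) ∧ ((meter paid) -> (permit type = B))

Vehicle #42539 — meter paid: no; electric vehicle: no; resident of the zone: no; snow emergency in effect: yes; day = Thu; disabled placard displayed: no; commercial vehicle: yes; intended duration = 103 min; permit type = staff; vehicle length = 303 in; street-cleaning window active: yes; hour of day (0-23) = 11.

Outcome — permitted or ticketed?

Ticketed

Atomic conditions:
  day = Thu: Thu == Thu is true
  hour of day (0-23) between 20 and 21: 11 in [20, 21] is false
  NOT disabled placard displayed: no → true
  commercial vehicle: yes → true
  intended duration > 180 min: 103 > 180 is false
  vehicle length ≤ 199 in: 303 ≤ 199 is false
  electric vehicle: no → false
  disabled placard displayed: no → false
  street-cleaning window active: yes → true
  NOT snow emergency in effect: yes → false
  resident of the zone: no → false
  meter paid: no → false
  permit type = B: staff == B is false
Combine:
[1.1] exactly-one(true, false, true) = false
[1.2.1] true AND false = false
[1.2.2.1] false OR false = false
[1.2.2] NOT false = true
[1.2] false AND true = false
[1.3.1] false OR true OR false OR false = true
[1.3] NOT true = false
[1] exactly-one(false, false, false) = false
[2] false → false (antecedent false ⇒ implication holds) = true
[root] false AND true = false
Overall: false → ticketed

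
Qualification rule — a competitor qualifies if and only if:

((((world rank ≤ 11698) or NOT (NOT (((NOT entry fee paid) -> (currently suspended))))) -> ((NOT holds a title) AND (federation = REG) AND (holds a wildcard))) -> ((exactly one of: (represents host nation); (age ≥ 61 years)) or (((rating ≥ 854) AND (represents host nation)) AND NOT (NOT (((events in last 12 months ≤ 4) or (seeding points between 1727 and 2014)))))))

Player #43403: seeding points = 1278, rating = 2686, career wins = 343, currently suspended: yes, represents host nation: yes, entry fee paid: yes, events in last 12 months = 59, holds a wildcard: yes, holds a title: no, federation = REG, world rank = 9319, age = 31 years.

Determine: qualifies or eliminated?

Qualifies

Atomic conditions:
  world rank ≤ 11698: 9319 ≤ 11698 is true
  NOT entry fee paid: yes → false
  currently suspended: yes → true
  NOT holds a title: no → true
  federation = REG: REG == REG is true
  holds a wildcard: yes → true
  represents host nation: yes → true
  age ≥ 61 years: 31 ≥ 61 is false
  rating ≥ 854: 2686 ≥ 854 is true
  events in last 12 months ≤ 4: 59 ≤ 4 is false
  seeding points between 1727 and 2014: 1278 in [1727, 2014] is false
Combine:
[1.1.2.1.1] false → true (antecedent false ⇒ implication holds) = true
[1.1.2.1] NOT true = false
[1.1.2] NOT false = true
[1.1] true OR true = true
[1.2] true AND true AND true = true
[1] true → true = true
[2.1] exactly-one(true, false) = true
[2.2.1] true AND true = true
[2.2.2.1.1] false OR false = false
[2.2.2.1] NOT false = true
[2.2.2] NOT true = false
[2.2] true AND false = false
[2] true OR false = true
[root] true → true = true
Overall: true → qualifies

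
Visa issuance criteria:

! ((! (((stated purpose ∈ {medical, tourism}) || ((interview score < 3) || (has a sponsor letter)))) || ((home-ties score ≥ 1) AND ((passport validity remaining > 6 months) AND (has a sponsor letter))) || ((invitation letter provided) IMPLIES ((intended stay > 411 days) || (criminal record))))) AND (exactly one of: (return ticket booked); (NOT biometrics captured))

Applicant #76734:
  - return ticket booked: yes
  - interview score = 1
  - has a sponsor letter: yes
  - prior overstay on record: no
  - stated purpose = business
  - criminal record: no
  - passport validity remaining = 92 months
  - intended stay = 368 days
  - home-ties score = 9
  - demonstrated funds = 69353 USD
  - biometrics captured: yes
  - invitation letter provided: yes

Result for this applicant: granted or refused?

Refused

Atomic conditions:
  stated purpose ∈ {medical, tourism}: business is not in the set → false
  interview score < 3: 1 < 3 is true
  has a sponsor letter: yes → true
  home-ties score ≥ 1: 9 ≥ 1 is true
  passport validity remaining > 6 months: 92 > 6 is true
  invitation letter provided: yes → true
  intended stay > 411 days: 368 > 411 is false
  criminal record: no → false
  return ticket booked: yes → true
  NOT biometrics captured: yes → false
Combine:
[1.1.1.1.2] true OR true = true
[1.1.1.1] false OR true = true
[1.1.1] NOT true = false
[1.1.2.2] true AND true = true
[1.1.2] true AND true = true
[1.1.3.2] false OR false = false
[1.1.3] true → false = false
[1.1] false OR true OR false = true
[1] NOT true = false
[2] exactly-one(true, false) = true
[root] false AND true = false
Overall: false → refused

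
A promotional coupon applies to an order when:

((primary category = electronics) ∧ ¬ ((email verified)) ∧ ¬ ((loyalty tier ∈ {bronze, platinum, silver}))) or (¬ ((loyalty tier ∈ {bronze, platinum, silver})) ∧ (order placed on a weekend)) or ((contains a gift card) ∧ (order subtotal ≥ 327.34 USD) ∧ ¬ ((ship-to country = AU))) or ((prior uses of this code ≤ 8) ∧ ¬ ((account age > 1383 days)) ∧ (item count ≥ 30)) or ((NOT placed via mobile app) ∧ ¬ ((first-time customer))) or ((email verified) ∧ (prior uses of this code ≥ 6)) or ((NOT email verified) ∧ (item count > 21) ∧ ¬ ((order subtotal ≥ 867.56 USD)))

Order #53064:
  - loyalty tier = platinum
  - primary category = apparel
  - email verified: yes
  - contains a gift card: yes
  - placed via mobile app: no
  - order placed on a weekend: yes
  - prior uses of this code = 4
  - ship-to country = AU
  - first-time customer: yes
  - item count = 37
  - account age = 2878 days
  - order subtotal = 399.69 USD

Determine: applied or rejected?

Rejected

Atomic conditions:
  primary category = electronics: apparel == electronics is false
  email verified: yes → true
  loyalty tier ∈ {bronze, platinum, silver}: platinum is in the set → true
  order placed on a weekend: yes → true
  contains a gift card: yes → true
  order subtotal ≥ 327.34 USD: 399.69 ≥ 327.34 is true
  ship-to country = AU: AU == AU is true
  prior uses of this code ≤ 8: 4 ≤ 8 is true
  account age > 1383 days: 2878 > 1383 is true
  item count ≥ 30: 37 ≥ 30 is true
  NOT placed via mobile app: no → true
  first-time customer: yes → true
  prior uses of this code ≥ 6: 4 ≥ 6 is false
  NOT email verified: yes → false
  item count > 21: 37 > 21 is true
  order subtotal ≥ 867.56 USD: 399.69 ≥ 867.56 is false
Combine:
[1.2] NOT true = false
[1.3] NOT true = false
[1] false AND false AND false = false
[2.1] NOT true = false
[2] false AND true = false
[3.3] NOT true = false
[3] true AND true AND false = false
[4.2] NOT true = false
[4] true AND false AND true = false
[5.2] NOT true = false
[5] true AND false = false
[6] true AND false = false
[7.3] NOT false = true
[7] false AND true AND true = false
[root] false OR false OR false OR false OR false OR false OR false = false
Overall: false → rejected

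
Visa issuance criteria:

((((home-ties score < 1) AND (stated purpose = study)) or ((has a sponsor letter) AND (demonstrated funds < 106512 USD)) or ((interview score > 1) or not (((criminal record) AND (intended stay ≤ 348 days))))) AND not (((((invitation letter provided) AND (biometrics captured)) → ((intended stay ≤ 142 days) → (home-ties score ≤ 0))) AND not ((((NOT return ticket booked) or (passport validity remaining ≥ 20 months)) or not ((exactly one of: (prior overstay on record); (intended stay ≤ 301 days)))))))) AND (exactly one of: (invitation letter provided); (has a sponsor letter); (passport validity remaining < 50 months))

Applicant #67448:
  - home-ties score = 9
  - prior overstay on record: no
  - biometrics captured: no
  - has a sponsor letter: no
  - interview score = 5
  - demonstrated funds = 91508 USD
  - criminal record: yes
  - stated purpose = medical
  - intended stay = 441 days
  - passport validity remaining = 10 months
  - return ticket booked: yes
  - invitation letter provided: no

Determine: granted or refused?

Atomic conditions:
  home-ties score < 1: 9 < 1 is false
  stated purpose = study: medical == study is false
  has a sponsor letter: no → false
  demonstrated funds < 106512 USD: 91508 < 106512 is true
  interview score > 1: 5 > 1 is true
  criminal record: yes → true
  intended stay ≤ 348 days: 441 ≤ 348 is false
  invitation letter provided: no → false
  biometrics captured: no → false
  intended stay ≤ 142 days: 441 ≤ 142 is false
  home-ties score ≤ 0: 9 ≤ 0 is false
  NOT return ticket booked: yes → false
  passport validity remaining ≥ 20 months: 10 ≥ 20 is false
  prior overstay on record: no → false
  intended stay ≤ 301 days: 441 ≤ 301 is false
  passport validity remaining < 50 months: 10 < 50 is true
Combine:
[1.1.1] false AND false = false
[1.1.2] false AND true = false
[1.1.3.2.1] true AND false = false
[1.1.3.2] NOT false = true
[1.1.3] true OR true = true
[1.1] false OR false OR true = true
[1.2.1.1.1] false AND false = false
[1.2.1.1.2] false → false (antecedent false ⇒ implication holds) = true
[1.2.1.1] false → true (antecedent false ⇒ implication holds) = true
[1.2.1.2.1.1] false OR false = false
[1.2.1.2.1.2.1] exactly-one(false, false) = false
[1.2.1.2.1.2] NOT false = true
[1.2.1.2.1] false OR true = true
[1.2.1.2] NOT true = false
[1.2.1] true AND false = false
[1.2] NOT false = true
[1] true AND true = true
[2] exactly-one(false, false, true) = true
[root] true AND true = true
Overall: true → granted

Granted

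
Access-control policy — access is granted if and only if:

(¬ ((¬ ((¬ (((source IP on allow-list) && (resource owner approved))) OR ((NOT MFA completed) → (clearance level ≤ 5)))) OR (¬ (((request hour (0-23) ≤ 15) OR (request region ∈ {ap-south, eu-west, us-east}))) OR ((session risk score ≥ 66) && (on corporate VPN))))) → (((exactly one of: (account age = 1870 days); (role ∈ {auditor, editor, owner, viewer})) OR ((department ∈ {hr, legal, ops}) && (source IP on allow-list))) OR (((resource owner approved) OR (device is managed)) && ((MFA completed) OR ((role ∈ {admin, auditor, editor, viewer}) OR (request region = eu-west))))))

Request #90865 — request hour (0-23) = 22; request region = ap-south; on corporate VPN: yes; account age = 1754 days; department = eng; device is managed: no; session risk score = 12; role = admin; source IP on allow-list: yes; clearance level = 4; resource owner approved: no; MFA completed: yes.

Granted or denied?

Atomic conditions:
  source IP on allow-list: yes → true
  resource owner approved: no → false
  NOT MFA completed: yes → false
  clearance level ≤ 5: 4 ≤ 5 is true
  request hour (0-23) ≤ 15: 22 ≤ 15 is false
  request region ∈ {ap-south, eu-west, us-east}: ap-south is in the set → true
  session risk score ≥ 66: 12 ≥ 66 is false
  on corporate VPN: yes → true
  account age = 1870 days: 1754 == 1870 is false
  role ∈ {auditor, editor, owner, viewer}: admin is not in the set → false
  department ∈ {hr, legal, ops}: eng is not in the set → false
  device is managed: no → false
  MFA completed: yes → true
  role ∈ {admin, auditor, editor, viewer}: admin is in the set → true
  request region = eu-west: ap-south == eu-west is false
Combine:
[1.1.1.1.1.1] true AND false = false
[1.1.1.1.1] NOT false = true
[1.1.1.1.2] false → true (antecedent false ⇒ implication holds) = true
[1.1.1.1] true OR true = true
[1.1.1] NOT true = false
[1.1.2.1.1] false OR true = true
[1.1.2.1] NOT true = false
[1.1.2.2] false AND true = false
[1.1.2] false OR false = false
[1.1] false OR false = false
[1] NOT false = true
[2.1.1] exactly-one(false, false) = false
[2.1.2] false AND true = false
[2.1] false OR false = false
[2.2.1] false OR false = false
[2.2.2.2] true OR false = true
[2.2.2] true OR true = true
[2.2] false AND true = false
[2] false OR false = false
[root] true → false = false
Overall: false → denied

Denied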